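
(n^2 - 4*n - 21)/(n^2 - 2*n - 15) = (n - 7)/(n - 5)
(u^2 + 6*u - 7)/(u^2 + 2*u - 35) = (u - 1)/(u - 5)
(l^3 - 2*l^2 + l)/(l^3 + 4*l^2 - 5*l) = (l - 1)/(l + 5)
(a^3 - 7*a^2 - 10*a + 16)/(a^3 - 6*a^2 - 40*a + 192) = (a^2 + a - 2)/(a^2 + 2*a - 24)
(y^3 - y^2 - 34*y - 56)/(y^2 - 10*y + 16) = (y^3 - y^2 - 34*y - 56)/(y^2 - 10*y + 16)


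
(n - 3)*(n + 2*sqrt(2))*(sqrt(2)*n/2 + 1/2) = sqrt(2)*n^3/2 - 3*sqrt(2)*n^2/2 + 5*n^2/2 - 15*n/2 + sqrt(2)*n - 3*sqrt(2)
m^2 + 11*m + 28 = (m + 4)*(m + 7)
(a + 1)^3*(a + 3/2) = a^4 + 9*a^3/2 + 15*a^2/2 + 11*a/2 + 3/2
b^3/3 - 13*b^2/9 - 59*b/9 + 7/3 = (b/3 + 1)*(b - 7)*(b - 1/3)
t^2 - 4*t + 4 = (t - 2)^2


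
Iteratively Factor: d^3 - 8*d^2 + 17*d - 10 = (d - 1)*(d^2 - 7*d + 10) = (d - 2)*(d - 1)*(d - 5)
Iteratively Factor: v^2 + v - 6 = (v - 2)*(v + 3)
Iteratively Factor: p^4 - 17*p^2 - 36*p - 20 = (p + 1)*(p^3 - p^2 - 16*p - 20) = (p + 1)*(p + 2)*(p^2 - 3*p - 10) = (p - 5)*(p + 1)*(p + 2)*(p + 2)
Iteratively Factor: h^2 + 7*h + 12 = (h + 3)*(h + 4)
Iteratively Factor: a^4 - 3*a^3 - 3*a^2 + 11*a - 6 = (a + 2)*(a^3 - 5*a^2 + 7*a - 3) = (a - 1)*(a + 2)*(a^2 - 4*a + 3) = (a - 1)^2*(a + 2)*(a - 3)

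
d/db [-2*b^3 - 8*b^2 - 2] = 2*b*(-3*b - 8)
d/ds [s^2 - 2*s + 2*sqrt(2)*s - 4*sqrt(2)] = 2*s - 2 + 2*sqrt(2)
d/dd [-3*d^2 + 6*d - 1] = 6 - 6*d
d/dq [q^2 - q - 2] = 2*q - 1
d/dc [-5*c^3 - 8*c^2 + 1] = c*(-15*c - 16)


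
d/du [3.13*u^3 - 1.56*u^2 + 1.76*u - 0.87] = 9.39*u^2 - 3.12*u + 1.76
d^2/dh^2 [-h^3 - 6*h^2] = -6*h - 12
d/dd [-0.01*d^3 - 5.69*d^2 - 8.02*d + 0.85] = -0.03*d^2 - 11.38*d - 8.02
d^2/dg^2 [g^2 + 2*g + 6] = 2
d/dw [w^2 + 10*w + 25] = 2*w + 10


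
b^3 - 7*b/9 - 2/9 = (b - 1)*(b + 1/3)*(b + 2/3)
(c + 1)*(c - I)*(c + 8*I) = c^3 + c^2 + 7*I*c^2 + 8*c + 7*I*c + 8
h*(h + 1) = h^2 + h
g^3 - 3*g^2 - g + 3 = (g - 3)*(g - 1)*(g + 1)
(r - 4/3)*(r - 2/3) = r^2 - 2*r + 8/9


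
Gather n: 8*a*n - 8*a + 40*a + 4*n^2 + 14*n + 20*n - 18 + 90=32*a + 4*n^2 + n*(8*a + 34) + 72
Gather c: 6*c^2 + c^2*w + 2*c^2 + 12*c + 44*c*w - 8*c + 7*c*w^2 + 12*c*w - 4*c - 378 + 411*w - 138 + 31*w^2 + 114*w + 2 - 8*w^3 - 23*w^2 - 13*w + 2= c^2*(w + 8) + c*(7*w^2 + 56*w) - 8*w^3 + 8*w^2 + 512*w - 512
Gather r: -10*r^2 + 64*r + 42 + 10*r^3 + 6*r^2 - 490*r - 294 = 10*r^3 - 4*r^2 - 426*r - 252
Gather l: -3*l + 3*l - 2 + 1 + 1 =0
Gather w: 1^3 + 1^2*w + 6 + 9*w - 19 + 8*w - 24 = 18*w - 36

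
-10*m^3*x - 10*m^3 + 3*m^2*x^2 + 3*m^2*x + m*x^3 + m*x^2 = (-2*m + x)*(5*m + x)*(m*x + m)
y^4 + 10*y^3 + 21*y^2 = y^2*(y + 3)*(y + 7)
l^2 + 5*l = l*(l + 5)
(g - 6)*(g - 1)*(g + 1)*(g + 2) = g^4 - 4*g^3 - 13*g^2 + 4*g + 12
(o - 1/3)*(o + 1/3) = o^2 - 1/9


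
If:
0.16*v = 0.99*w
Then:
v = 6.1875*w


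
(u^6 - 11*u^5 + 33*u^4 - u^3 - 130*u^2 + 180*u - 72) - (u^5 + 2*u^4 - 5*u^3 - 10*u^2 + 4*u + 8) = u^6 - 12*u^5 + 31*u^4 + 4*u^3 - 120*u^2 + 176*u - 80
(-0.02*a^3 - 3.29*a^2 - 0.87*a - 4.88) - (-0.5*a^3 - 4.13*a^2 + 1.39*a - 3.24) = 0.48*a^3 + 0.84*a^2 - 2.26*a - 1.64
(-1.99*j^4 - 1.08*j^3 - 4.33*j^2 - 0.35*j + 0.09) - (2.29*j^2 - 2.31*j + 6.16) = -1.99*j^4 - 1.08*j^3 - 6.62*j^2 + 1.96*j - 6.07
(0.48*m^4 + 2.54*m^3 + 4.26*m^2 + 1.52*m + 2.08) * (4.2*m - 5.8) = 2.016*m^5 + 7.884*m^4 + 3.16*m^3 - 18.324*m^2 - 0.0799999999999983*m - 12.064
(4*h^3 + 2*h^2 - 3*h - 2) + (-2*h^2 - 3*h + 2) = 4*h^3 - 6*h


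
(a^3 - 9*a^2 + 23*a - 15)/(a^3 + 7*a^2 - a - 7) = (a^2 - 8*a + 15)/(a^2 + 8*a + 7)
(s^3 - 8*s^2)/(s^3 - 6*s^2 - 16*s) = s/(s + 2)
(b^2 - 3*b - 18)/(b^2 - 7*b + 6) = (b + 3)/(b - 1)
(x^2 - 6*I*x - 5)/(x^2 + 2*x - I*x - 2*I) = (x - 5*I)/(x + 2)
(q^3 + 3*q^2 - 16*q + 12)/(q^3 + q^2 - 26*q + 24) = (q - 2)/(q - 4)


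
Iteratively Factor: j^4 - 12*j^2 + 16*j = (j)*(j^3 - 12*j + 16) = j*(j - 2)*(j^2 + 2*j - 8) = j*(j - 2)^2*(j + 4)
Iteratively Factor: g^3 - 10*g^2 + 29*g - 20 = (g - 1)*(g^2 - 9*g + 20) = (g - 5)*(g - 1)*(g - 4)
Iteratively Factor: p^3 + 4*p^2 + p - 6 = (p - 1)*(p^2 + 5*p + 6) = (p - 1)*(p + 2)*(p + 3)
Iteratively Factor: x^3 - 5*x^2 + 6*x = (x - 3)*(x^2 - 2*x) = x*(x - 3)*(x - 2)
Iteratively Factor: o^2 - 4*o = (o)*(o - 4)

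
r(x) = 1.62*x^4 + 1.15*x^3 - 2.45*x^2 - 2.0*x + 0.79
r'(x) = 6.48*x^3 + 3.45*x^2 - 4.9*x - 2.0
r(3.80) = 358.71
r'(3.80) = 384.77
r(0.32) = -0.05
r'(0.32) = -3.00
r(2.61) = 74.50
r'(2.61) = 123.92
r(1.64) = 7.71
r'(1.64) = 27.83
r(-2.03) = 12.64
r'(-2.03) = -32.04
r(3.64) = 300.91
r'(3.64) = 338.40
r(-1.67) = 4.54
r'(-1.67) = -14.38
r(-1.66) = 4.40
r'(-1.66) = -14.00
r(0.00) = 0.79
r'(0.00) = -2.00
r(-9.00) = 9610.81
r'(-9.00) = -4402.37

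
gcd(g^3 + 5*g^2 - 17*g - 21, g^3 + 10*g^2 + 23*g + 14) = g^2 + 8*g + 7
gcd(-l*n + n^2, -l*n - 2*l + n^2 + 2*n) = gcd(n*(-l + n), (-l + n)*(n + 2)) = l - n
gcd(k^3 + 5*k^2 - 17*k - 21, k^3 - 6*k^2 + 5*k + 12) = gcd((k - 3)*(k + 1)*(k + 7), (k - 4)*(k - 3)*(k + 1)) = k^2 - 2*k - 3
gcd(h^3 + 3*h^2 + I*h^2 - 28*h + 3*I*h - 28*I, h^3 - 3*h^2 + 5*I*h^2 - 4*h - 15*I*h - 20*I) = h - 4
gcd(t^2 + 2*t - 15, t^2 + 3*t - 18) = t - 3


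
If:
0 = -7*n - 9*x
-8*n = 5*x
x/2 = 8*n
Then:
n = 0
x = 0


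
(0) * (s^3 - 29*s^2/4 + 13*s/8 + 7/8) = 0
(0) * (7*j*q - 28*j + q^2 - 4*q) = 0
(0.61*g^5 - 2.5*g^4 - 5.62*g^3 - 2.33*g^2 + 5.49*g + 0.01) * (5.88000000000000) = 3.5868*g^5 - 14.7*g^4 - 33.0456*g^3 - 13.7004*g^2 + 32.2812*g + 0.0588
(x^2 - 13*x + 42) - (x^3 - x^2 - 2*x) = -x^3 + 2*x^2 - 11*x + 42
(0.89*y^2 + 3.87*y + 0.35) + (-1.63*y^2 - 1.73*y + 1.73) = -0.74*y^2 + 2.14*y + 2.08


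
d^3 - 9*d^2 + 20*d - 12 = (d - 6)*(d - 2)*(d - 1)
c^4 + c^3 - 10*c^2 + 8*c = c*(c - 2)*(c - 1)*(c + 4)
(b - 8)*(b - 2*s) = b^2 - 2*b*s - 8*b + 16*s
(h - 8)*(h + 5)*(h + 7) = h^3 + 4*h^2 - 61*h - 280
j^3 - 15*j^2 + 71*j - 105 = (j - 7)*(j - 5)*(j - 3)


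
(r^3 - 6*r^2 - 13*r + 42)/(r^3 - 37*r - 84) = (r - 2)/(r + 4)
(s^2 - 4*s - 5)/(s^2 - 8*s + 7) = (s^2 - 4*s - 5)/(s^2 - 8*s + 7)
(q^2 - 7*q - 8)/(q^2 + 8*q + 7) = (q - 8)/(q + 7)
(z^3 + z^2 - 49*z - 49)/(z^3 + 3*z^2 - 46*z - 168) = (z^2 + 8*z + 7)/(z^2 + 10*z + 24)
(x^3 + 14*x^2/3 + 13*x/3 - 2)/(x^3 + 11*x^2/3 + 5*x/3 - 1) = (x + 2)/(x + 1)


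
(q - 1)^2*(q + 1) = q^3 - q^2 - q + 1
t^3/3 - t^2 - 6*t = t*(t/3 + 1)*(t - 6)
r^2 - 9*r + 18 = (r - 6)*(r - 3)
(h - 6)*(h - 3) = h^2 - 9*h + 18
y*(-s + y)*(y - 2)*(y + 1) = -s*y^3 + s*y^2 + 2*s*y + y^4 - y^3 - 2*y^2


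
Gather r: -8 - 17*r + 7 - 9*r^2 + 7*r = -9*r^2 - 10*r - 1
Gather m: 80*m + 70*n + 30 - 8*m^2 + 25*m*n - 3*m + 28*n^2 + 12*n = -8*m^2 + m*(25*n + 77) + 28*n^2 + 82*n + 30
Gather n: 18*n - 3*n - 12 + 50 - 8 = 15*n + 30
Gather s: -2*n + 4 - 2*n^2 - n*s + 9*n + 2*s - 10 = -2*n^2 + 7*n + s*(2 - n) - 6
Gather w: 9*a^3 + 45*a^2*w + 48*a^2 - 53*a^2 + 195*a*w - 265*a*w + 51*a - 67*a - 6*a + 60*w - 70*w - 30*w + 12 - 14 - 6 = 9*a^3 - 5*a^2 - 22*a + w*(45*a^2 - 70*a - 40) - 8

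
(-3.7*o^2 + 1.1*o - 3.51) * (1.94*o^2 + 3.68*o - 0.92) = -7.178*o^4 - 11.482*o^3 + 0.642600000000002*o^2 - 13.9288*o + 3.2292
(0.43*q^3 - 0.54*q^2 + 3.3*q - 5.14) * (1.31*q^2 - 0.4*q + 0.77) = 0.5633*q^5 - 0.8794*q^4 + 4.8701*q^3 - 8.4692*q^2 + 4.597*q - 3.9578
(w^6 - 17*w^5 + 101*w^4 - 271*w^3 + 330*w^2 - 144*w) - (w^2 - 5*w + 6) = w^6 - 17*w^5 + 101*w^4 - 271*w^3 + 329*w^2 - 139*w - 6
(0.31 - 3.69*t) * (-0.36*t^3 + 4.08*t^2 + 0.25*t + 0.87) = 1.3284*t^4 - 15.1668*t^3 + 0.3423*t^2 - 3.1328*t + 0.2697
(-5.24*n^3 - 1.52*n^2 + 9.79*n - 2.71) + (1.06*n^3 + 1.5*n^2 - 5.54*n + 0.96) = -4.18*n^3 - 0.02*n^2 + 4.25*n - 1.75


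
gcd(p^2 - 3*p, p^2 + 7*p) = p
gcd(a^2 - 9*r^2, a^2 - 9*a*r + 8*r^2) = 1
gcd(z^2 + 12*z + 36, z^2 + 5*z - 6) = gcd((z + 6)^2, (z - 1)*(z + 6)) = z + 6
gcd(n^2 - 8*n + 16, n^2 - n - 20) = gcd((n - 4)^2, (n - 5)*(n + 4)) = 1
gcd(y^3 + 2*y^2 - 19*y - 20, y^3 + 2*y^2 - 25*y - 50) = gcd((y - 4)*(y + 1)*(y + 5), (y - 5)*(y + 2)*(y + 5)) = y + 5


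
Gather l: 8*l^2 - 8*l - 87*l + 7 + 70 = 8*l^2 - 95*l + 77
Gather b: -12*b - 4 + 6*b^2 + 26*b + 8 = 6*b^2 + 14*b + 4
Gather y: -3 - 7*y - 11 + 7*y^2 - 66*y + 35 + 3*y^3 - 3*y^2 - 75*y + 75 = 3*y^3 + 4*y^2 - 148*y + 96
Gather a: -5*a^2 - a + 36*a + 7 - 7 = -5*a^2 + 35*a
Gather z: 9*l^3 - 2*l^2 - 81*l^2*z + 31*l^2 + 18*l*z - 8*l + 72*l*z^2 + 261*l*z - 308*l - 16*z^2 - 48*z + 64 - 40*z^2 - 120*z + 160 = 9*l^3 + 29*l^2 - 316*l + z^2*(72*l - 56) + z*(-81*l^2 + 279*l - 168) + 224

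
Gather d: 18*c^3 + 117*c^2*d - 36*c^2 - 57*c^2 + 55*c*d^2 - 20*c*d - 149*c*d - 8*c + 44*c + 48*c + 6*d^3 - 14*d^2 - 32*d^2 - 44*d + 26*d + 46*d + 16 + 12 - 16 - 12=18*c^3 - 93*c^2 + 84*c + 6*d^3 + d^2*(55*c - 46) + d*(117*c^2 - 169*c + 28)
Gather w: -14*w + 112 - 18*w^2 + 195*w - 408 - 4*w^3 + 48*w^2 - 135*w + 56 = -4*w^3 + 30*w^2 + 46*w - 240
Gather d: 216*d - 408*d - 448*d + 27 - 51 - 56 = -640*d - 80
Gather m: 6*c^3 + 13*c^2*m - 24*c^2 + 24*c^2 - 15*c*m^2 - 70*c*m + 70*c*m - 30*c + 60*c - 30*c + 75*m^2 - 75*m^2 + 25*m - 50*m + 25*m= 6*c^3 + 13*c^2*m - 15*c*m^2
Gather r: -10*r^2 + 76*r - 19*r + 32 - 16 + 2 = -10*r^2 + 57*r + 18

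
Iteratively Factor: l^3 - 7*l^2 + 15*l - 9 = (l - 3)*(l^2 - 4*l + 3) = (l - 3)*(l - 1)*(l - 3)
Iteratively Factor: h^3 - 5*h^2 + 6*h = (h - 2)*(h^2 - 3*h) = h*(h - 2)*(h - 3)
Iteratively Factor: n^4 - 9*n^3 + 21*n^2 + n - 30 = (n + 1)*(n^3 - 10*n^2 + 31*n - 30) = (n - 3)*(n + 1)*(n^2 - 7*n + 10) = (n - 3)*(n - 2)*(n + 1)*(n - 5)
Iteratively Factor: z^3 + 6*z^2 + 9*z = (z + 3)*(z^2 + 3*z) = (z + 3)^2*(z)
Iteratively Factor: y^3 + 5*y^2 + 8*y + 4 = (y + 1)*(y^2 + 4*y + 4) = (y + 1)*(y + 2)*(y + 2)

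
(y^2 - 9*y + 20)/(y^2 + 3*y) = (y^2 - 9*y + 20)/(y*(y + 3))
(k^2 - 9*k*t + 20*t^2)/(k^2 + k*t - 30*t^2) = (k - 4*t)/(k + 6*t)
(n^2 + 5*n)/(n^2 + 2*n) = (n + 5)/(n + 2)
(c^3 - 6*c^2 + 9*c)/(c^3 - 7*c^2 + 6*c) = (c^2 - 6*c + 9)/(c^2 - 7*c + 6)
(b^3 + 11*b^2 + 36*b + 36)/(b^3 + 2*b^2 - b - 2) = (b^2 + 9*b + 18)/(b^2 - 1)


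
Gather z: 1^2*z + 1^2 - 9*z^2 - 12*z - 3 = -9*z^2 - 11*z - 2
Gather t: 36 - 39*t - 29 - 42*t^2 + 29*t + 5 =-42*t^2 - 10*t + 12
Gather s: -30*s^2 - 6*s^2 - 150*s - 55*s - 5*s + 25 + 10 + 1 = -36*s^2 - 210*s + 36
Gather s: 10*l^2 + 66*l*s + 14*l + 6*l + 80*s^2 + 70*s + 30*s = 10*l^2 + 20*l + 80*s^2 + s*(66*l + 100)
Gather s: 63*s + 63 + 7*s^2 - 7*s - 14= 7*s^2 + 56*s + 49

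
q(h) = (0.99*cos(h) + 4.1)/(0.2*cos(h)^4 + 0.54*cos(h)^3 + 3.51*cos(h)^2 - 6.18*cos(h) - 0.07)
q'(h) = (0.99*cos(h) + 4.1)*(0.8*sin(h)*cos(h)^3 + 1.62*sin(h)*cos(h)^2 + 7.02*sin(h)*cos(h) - 6.18*sin(h))/(0.2*cos(h)^4 + 0.54*cos(h)^3 + 3.51*cos(h)^2 - 6.18*cos(h) - 0.07)^2 - 0.99*sin(h)/(0.2*cos(h)^4 + 0.54*cos(h)^3 + 3.51*cos(h)^2 - 6.18*cos(h) - 0.07) = (0.594*cos(h)^4 + 4.3492*cos(h)^3 + 10.1169*cos(h)^2 + 28.782*cos(h) - 25.2687)*sin(h)/(0.04*cos(h)^8 + 0.216*cos(h)^7 + 1.6956*cos(h)^6 + 1.3188*cos(h)^5 + 5.6177*cos(h)^4 - 43.4592*cos(h)^3 + 37.701*cos(h)^2 + 0.8652*cos(h) + 0.0049)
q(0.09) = -2.53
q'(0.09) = 0.41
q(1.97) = 1.31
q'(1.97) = -4.03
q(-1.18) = -2.38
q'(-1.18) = 3.29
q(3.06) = 0.34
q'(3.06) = -0.05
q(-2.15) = 0.83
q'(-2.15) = 1.75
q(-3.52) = 0.38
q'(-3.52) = -0.24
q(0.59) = -2.07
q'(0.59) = 0.83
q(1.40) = -4.20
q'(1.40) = -19.15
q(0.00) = -2.54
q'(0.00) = 0.00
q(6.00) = -2.38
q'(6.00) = -1.00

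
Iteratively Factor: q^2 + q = (q)*(q + 1)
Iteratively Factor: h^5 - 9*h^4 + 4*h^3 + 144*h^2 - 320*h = (h - 5)*(h^4 - 4*h^3 - 16*h^2 + 64*h) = (h - 5)*(h - 4)*(h^3 - 16*h) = h*(h - 5)*(h - 4)*(h^2 - 16) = h*(h - 5)*(h - 4)^2*(h + 4)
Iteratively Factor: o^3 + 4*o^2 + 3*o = (o + 3)*(o^2 + o) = (o + 1)*(o + 3)*(o)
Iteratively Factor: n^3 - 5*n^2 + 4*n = (n - 4)*(n^2 - n) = n*(n - 4)*(n - 1)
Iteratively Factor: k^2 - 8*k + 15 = (k - 3)*(k - 5)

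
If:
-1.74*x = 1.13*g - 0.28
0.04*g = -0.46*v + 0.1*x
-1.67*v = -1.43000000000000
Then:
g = -3.60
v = 0.86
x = 2.50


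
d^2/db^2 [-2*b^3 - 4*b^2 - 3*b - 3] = -12*b - 8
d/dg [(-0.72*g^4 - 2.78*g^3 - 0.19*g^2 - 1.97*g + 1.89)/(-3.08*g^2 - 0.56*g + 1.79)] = (4.4352*g^5 + 9.772*g^4 - 2.0416*g^3 - 20.8898*g^2 + 10.9622*g - 2.4679)/(9.4864*g^4 + 3.4496*g^3 - 10.7128*g^2 - 2.0048*g + 3.2041)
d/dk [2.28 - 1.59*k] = -1.59000000000000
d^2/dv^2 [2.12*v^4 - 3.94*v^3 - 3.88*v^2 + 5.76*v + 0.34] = 25.44*v^2 - 23.64*v - 7.76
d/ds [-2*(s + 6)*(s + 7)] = -4*s - 26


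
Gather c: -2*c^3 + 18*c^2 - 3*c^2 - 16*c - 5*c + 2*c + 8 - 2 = -2*c^3 + 15*c^2 - 19*c + 6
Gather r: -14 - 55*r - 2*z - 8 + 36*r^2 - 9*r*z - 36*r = 36*r^2 + r*(-9*z - 91) - 2*z - 22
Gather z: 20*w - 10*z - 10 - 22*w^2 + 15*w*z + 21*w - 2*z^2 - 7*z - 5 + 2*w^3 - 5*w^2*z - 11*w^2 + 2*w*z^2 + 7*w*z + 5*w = 2*w^3 - 33*w^2 + 46*w + z^2*(2*w - 2) + z*(-5*w^2 + 22*w - 17) - 15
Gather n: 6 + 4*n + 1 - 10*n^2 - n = -10*n^2 + 3*n + 7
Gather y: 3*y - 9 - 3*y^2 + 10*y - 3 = -3*y^2 + 13*y - 12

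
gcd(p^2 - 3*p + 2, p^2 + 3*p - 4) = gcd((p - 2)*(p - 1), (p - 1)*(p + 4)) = p - 1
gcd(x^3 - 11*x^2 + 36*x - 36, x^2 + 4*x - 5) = 1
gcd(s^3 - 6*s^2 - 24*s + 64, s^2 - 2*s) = s - 2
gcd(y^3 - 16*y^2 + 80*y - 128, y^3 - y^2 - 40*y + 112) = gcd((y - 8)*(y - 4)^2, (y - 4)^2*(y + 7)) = y^2 - 8*y + 16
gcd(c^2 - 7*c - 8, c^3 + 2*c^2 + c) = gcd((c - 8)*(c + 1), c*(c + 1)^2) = c + 1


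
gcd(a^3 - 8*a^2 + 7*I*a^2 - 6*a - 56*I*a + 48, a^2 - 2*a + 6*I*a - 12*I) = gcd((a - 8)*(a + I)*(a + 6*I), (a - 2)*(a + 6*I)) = a + 6*I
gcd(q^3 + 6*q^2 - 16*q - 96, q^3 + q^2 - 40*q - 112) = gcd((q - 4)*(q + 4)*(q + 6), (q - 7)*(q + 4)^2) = q + 4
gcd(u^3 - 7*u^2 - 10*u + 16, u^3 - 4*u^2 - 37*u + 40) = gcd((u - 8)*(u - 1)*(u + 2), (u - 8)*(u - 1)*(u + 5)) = u^2 - 9*u + 8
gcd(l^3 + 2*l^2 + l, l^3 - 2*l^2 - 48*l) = l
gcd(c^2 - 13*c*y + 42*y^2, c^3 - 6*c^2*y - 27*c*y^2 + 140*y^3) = -c + 7*y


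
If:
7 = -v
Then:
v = -7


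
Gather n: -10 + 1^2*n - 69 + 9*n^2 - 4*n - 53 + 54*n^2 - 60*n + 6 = 63*n^2 - 63*n - 126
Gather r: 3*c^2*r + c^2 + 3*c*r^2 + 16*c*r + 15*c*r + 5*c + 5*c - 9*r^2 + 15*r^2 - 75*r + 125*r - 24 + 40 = c^2 + 10*c + r^2*(3*c + 6) + r*(3*c^2 + 31*c + 50) + 16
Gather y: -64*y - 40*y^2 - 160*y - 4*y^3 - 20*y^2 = -4*y^3 - 60*y^2 - 224*y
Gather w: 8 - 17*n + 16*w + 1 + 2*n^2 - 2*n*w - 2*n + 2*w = 2*n^2 - 19*n + w*(18 - 2*n) + 9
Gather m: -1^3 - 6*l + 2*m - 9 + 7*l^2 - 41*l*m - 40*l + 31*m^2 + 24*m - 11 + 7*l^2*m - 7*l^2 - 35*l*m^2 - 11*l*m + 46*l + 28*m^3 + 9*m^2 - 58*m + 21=28*m^3 + m^2*(40 - 35*l) + m*(7*l^2 - 52*l - 32)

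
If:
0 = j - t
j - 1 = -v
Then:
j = 1 - v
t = 1 - v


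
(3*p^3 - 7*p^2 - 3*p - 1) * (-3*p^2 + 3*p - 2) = -9*p^5 + 30*p^4 - 18*p^3 + 8*p^2 + 3*p + 2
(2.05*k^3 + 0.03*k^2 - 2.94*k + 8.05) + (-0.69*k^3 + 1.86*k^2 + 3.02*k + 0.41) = 1.36*k^3 + 1.89*k^2 + 0.0800000000000001*k + 8.46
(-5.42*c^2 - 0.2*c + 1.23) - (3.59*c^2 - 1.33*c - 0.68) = -9.01*c^2 + 1.13*c + 1.91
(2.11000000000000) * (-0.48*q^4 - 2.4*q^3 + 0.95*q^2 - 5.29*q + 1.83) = -1.0128*q^4 - 5.064*q^3 + 2.0045*q^2 - 11.1619*q + 3.8613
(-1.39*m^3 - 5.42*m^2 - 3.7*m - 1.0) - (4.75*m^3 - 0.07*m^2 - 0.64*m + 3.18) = -6.14*m^3 - 5.35*m^2 - 3.06*m - 4.18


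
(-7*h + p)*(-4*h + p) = 28*h^2 - 11*h*p + p^2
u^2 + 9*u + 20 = (u + 4)*(u + 5)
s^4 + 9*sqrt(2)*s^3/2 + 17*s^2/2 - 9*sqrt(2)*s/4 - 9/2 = (s - sqrt(2)/2)*(s + sqrt(2)/2)*(s + 3*sqrt(2)/2)*(s + 3*sqrt(2))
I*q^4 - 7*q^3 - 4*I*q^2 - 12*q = q*(q + 2*I)*(q + 6*I)*(I*q + 1)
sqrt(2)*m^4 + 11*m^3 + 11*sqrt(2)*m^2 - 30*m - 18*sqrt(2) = (m - sqrt(2))*(m + 3*sqrt(2))^2*(sqrt(2)*m + 1)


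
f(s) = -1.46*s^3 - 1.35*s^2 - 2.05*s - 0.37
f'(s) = -4.38*s^2 - 2.7*s - 2.05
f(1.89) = -18.92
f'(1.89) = -22.80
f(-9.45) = 1130.55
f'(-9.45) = -367.68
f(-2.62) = 21.99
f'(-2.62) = -25.04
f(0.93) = -4.62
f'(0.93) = -8.35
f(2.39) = -32.91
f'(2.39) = -33.52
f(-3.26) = 42.55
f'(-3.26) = -39.80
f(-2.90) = 29.83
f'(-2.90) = -31.06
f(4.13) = -134.71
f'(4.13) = -87.91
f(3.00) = -58.09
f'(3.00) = -49.57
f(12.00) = -2742.25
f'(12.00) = -665.17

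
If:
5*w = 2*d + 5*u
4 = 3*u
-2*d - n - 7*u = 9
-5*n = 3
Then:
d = -133/15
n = -3/5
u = 4/3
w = -166/75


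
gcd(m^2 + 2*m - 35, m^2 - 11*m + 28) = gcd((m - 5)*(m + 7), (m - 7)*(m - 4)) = 1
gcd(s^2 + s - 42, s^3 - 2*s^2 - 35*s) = 1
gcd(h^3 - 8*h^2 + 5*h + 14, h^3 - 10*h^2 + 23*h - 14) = h^2 - 9*h + 14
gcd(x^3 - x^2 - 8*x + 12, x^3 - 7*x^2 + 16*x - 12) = x^2 - 4*x + 4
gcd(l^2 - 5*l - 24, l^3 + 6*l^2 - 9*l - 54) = l + 3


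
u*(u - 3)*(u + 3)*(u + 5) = u^4 + 5*u^3 - 9*u^2 - 45*u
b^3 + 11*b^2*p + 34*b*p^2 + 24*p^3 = (b + p)*(b + 4*p)*(b + 6*p)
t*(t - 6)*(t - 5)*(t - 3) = t^4 - 14*t^3 + 63*t^2 - 90*t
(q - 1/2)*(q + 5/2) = q^2 + 2*q - 5/4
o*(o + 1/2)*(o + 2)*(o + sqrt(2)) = o^4 + sqrt(2)*o^3 + 5*o^3/2 + o^2 + 5*sqrt(2)*o^2/2 + sqrt(2)*o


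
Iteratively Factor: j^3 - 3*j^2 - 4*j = (j)*(j^2 - 3*j - 4) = j*(j + 1)*(j - 4)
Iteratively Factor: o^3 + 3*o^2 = (o + 3)*(o^2) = o*(o + 3)*(o)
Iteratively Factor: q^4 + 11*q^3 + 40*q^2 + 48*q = (q)*(q^3 + 11*q^2 + 40*q + 48) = q*(q + 4)*(q^2 + 7*q + 12) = q*(q + 3)*(q + 4)*(q + 4)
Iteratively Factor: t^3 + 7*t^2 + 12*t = (t + 4)*(t^2 + 3*t) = (t + 3)*(t + 4)*(t)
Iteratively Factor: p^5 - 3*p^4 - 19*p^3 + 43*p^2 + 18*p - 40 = (p - 5)*(p^4 + 2*p^3 - 9*p^2 - 2*p + 8) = (p - 5)*(p - 1)*(p^3 + 3*p^2 - 6*p - 8) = (p - 5)*(p - 1)*(p + 1)*(p^2 + 2*p - 8) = (p - 5)*(p - 1)*(p + 1)*(p + 4)*(p - 2)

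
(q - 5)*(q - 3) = q^2 - 8*q + 15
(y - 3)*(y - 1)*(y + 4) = y^3 - 13*y + 12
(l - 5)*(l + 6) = l^2 + l - 30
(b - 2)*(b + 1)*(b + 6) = b^3 + 5*b^2 - 8*b - 12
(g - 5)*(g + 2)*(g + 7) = g^3 + 4*g^2 - 31*g - 70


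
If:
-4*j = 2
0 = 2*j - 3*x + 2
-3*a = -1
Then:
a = 1/3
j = -1/2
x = 1/3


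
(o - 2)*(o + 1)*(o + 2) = o^3 + o^2 - 4*o - 4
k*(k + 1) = k^2 + k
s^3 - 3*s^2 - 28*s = s*(s - 7)*(s + 4)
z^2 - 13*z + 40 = (z - 8)*(z - 5)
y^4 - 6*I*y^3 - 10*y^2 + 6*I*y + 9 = (y - 1)*(y + 1)*(y - 3*I)^2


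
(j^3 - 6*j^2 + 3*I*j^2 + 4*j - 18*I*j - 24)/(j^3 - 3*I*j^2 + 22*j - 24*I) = (j - 6)/(j - 6*I)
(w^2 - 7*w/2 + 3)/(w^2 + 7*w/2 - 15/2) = (w - 2)/(w + 5)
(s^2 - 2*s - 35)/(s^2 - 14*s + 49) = (s + 5)/(s - 7)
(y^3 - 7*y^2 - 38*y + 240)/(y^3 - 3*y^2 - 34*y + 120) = (y - 8)/(y - 4)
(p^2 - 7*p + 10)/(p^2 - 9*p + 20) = (p - 2)/(p - 4)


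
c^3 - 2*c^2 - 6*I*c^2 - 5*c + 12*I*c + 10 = (c - 2)*(c - 5*I)*(c - I)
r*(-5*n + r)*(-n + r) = 5*n^2*r - 6*n*r^2 + r^3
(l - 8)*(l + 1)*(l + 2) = l^3 - 5*l^2 - 22*l - 16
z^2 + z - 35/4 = (z - 5/2)*(z + 7/2)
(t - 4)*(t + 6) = t^2 + 2*t - 24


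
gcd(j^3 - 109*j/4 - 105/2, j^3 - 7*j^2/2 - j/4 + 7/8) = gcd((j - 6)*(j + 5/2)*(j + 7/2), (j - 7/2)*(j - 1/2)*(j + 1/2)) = 1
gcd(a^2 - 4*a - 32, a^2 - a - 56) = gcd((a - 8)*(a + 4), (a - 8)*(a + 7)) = a - 8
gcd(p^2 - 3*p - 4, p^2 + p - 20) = p - 4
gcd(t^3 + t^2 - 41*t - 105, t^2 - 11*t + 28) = t - 7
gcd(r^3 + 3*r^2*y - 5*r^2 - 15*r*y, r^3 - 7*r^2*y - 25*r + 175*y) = r - 5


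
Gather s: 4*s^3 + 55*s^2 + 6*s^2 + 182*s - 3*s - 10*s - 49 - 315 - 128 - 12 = 4*s^3 + 61*s^2 + 169*s - 504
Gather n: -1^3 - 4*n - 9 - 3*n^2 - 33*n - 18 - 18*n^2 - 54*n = -21*n^2 - 91*n - 28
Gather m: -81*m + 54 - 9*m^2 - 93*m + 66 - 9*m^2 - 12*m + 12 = -18*m^2 - 186*m + 132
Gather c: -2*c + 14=14 - 2*c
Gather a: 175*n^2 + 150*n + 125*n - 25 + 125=175*n^2 + 275*n + 100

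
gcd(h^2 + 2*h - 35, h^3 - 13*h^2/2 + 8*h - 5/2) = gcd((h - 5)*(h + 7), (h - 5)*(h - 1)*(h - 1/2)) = h - 5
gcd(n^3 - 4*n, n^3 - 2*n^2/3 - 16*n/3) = n^2 + 2*n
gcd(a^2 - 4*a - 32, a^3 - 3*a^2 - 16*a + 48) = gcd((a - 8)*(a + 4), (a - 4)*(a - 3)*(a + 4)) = a + 4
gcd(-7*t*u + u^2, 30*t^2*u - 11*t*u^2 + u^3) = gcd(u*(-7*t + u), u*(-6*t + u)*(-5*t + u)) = u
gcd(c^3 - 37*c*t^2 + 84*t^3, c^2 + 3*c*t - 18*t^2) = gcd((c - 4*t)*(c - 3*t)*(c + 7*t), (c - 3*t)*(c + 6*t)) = -c + 3*t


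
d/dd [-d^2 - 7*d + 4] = -2*d - 7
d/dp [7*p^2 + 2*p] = 14*p + 2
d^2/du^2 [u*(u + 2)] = 2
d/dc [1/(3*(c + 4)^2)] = -2/(3*(c + 4)^3)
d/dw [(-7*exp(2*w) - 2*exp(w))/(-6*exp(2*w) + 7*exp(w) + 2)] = (-61*exp(2*w) - 28*exp(w) - 4)*exp(w)/(36*exp(4*w) - 84*exp(3*w) + 25*exp(2*w) + 28*exp(w) + 4)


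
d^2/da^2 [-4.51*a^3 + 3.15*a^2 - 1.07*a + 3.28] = 6.3 - 27.06*a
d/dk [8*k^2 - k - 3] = 16*k - 1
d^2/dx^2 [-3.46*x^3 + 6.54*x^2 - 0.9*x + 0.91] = 13.08 - 20.76*x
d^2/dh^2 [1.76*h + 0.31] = 0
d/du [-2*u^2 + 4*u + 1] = 4 - 4*u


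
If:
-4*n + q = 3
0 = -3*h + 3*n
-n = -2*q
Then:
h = -6/7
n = -6/7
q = -3/7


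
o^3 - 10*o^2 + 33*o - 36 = (o - 4)*(o - 3)^2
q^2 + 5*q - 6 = (q - 1)*(q + 6)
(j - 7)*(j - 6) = j^2 - 13*j + 42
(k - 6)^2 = k^2 - 12*k + 36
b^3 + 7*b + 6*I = (b - 3*I)*(b + I)*(b + 2*I)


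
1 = 1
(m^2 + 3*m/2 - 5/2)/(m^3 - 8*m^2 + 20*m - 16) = (2*m^2 + 3*m - 5)/(2*(m^3 - 8*m^2 + 20*m - 16))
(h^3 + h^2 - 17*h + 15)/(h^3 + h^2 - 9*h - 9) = (h^2 + 4*h - 5)/(h^2 + 4*h + 3)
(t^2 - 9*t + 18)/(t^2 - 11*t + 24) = (t - 6)/(t - 8)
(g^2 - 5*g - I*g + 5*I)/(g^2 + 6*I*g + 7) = (g - 5)/(g + 7*I)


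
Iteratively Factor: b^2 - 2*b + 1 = (b - 1)*(b - 1)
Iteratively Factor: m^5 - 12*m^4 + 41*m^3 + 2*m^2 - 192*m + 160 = (m - 4)*(m^4 - 8*m^3 + 9*m^2 + 38*m - 40) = (m - 4)*(m + 2)*(m^3 - 10*m^2 + 29*m - 20) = (m - 5)*(m - 4)*(m + 2)*(m^2 - 5*m + 4) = (m - 5)*(m - 4)^2*(m + 2)*(m - 1)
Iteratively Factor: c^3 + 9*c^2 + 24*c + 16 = (c + 1)*(c^2 + 8*c + 16) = (c + 1)*(c + 4)*(c + 4)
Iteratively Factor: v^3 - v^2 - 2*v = (v - 2)*(v^2 + v) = v*(v - 2)*(v + 1)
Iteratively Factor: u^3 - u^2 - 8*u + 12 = (u + 3)*(u^2 - 4*u + 4) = (u - 2)*(u + 3)*(u - 2)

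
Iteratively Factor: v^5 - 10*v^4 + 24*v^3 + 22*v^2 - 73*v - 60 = (v - 5)*(v^4 - 5*v^3 - v^2 + 17*v + 12) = (v - 5)*(v + 1)*(v^3 - 6*v^2 + 5*v + 12) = (v - 5)*(v + 1)^2*(v^2 - 7*v + 12) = (v - 5)*(v - 3)*(v + 1)^2*(v - 4)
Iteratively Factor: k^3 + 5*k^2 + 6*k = (k + 3)*(k^2 + 2*k) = (k + 2)*(k + 3)*(k)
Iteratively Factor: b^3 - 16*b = (b - 4)*(b^2 + 4*b) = (b - 4)*(b + 4)*(b)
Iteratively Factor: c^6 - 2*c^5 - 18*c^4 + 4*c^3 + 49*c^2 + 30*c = (c)*(c^5 - 2*c^4 - 18*c^3 + 4*c^2 + 49*c + 30) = c*(c - 2)*(c^4 - 18*c^2 - 32*c - 15) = c*(c - 5)*(c - 2)*(c^3 + 5*c^2 + 7*c + 3) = c*(c - 5)*(c - 2)*(c + 1)*(c^2 + 4*c + 3) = c*(c - 5)*(c - 2)*(c + 1)*(c + 3)*(c + 1)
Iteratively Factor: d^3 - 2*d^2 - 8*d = (d - 4)*(d^2 + 2*d) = d*(d - 4)*(d + 2)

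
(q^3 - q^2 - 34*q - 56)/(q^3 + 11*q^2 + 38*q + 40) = (q - 7)/(q + 5)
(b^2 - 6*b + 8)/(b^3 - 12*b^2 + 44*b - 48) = 1/(b - 6)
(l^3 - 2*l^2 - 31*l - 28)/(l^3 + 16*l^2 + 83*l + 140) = (l^2 - 6*l - 7)/(l^2 + 12*l + 35)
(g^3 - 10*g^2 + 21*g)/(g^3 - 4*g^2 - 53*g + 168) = g*(g - 7)/(g^2 - g - 56)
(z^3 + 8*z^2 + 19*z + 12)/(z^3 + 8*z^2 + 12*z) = (z^3 + 8*z^2 + 19*z + 12)/(z*(z^2 + 8*z + 12))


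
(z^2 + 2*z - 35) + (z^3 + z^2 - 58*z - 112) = z^3 + 2*z^2 - 56*z - 147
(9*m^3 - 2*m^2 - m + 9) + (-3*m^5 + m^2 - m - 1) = -3*m^5 + 9*m^3 - m^2 - 2*m + 8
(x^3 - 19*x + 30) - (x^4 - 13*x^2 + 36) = -x^4 + x^3 + 13*x^2 - 19*x - 6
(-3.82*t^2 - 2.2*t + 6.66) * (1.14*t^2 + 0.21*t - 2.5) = -4.3548*t^4 - 3.3102*t^3 + 16.6804*t^2 + 6.8986*t - 16.65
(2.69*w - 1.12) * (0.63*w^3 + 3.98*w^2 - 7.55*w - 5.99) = 1.6947*w^4 + 10.0006*w^3 - 24.7671*w^2 - 7.6571*w + 6.7088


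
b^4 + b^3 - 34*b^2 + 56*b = b*(b - 4)*(b - 2)*(b + 7)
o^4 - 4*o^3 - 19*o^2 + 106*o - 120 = (o - 4)*(o - 3)*(o - 2)*(o + 5)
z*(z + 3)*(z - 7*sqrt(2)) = z^3 - 7*sqrt(2)*z^2 + 3*z^2 - 21*sqrt(2)*z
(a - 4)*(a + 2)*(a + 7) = a^3 + 5*a^2 - 22*a - 56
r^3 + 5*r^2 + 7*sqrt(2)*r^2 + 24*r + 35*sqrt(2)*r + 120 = (r + 5)*(r + 3*sqrt(2))*(r + 4*sqrt(2))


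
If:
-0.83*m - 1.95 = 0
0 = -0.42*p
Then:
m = -2.35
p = 0.00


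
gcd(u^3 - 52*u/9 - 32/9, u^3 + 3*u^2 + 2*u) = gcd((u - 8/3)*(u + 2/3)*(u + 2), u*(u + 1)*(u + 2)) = u + 2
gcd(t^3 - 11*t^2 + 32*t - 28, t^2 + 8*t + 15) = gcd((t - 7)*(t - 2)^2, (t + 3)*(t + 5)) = 1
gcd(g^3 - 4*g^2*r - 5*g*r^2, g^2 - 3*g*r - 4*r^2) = g + r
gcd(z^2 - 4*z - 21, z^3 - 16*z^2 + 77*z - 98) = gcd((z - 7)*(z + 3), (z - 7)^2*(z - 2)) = z - 7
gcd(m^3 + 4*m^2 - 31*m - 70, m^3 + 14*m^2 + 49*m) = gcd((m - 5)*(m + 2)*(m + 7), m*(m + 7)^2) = m + 7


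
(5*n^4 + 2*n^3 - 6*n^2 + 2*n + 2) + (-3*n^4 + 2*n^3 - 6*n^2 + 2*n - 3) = 2*n^4 + 4*n^3 - 12*n^2 + 4*n - 1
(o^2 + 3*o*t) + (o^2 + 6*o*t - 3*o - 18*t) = 2*o^2 + 9*o*t - 3*o - 18*t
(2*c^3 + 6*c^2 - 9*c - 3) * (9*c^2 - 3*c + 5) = 18*c^5 + 48*c^4 - 89*c^3 + 30*c^2 - 36*c - 15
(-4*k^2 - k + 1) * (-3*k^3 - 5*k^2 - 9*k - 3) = 12*k^5 + 23*k^4 + 38*k^3 + 16*k^2 - 6*k - 3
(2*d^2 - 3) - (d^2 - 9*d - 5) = d^2 + 9*d + 2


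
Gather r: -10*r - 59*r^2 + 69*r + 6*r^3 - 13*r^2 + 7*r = 6*r^3 - 72*r^2 + 66*r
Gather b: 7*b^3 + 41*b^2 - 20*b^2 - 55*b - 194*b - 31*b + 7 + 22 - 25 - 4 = 7*b^3 + 21*b^2 - 280*b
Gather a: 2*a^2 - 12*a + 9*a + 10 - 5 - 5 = 2*a^2 - 3*a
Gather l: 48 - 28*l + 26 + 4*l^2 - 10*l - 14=4*l^2 - 38*l + 60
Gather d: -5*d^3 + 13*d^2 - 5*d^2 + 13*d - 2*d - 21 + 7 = -5*d^3 + 8*d^2 + 11*d - 14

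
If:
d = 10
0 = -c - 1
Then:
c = -1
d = 10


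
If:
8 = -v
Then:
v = -8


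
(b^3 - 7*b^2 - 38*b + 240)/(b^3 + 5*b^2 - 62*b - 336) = (b - 5)/(b + 7)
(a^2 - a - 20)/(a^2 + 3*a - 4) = (a - 5)/(a - 1)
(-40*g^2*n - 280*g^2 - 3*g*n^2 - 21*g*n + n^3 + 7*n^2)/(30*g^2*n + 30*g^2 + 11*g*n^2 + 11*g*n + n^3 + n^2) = (-8*g*n - 56*g + n^2 + 7*n)/(6*g*n + 6*g + n^2 + n)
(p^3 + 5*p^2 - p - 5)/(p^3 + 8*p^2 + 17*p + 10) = (p - 1)/(p + 2)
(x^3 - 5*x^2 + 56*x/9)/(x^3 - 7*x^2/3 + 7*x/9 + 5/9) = x*(9*x^2 - 45*x + 56)/(9*x^3 - 21*x^2 + 7*x + 5)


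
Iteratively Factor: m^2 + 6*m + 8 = (m + 4)*(m + 2)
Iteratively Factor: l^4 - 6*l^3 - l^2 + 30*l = (l - 5)*(l^3 - l^2 - 6*l) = l*(l - 5)*(l^2 - l - 6) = l*(l - 5)*(l + 2)*(l - 3)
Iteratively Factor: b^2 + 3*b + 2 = (b + 2)*(b + 1)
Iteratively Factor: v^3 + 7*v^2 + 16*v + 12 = (v + 2)*(v^2 + 5*v + 6) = (v + 2)^2*(v + 3)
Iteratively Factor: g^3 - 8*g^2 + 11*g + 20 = (g - 5)*(g^2 - 3*g - 4) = (g - 5)*(g - 4)*(g + 1)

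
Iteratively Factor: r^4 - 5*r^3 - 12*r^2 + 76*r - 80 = (r - 2)*(r^3 - 3*r^2 - 18*r + 40) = (r - 5)*(r - 2)*(r^2 + 2*r - 8) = (r - 5)*(r - 2)*(r + 4)*(r - 2)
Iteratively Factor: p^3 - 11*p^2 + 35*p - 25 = (p - 5)*(p^2 - 6*p + 5) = (p - 5)*(p - 1)*(p - 5)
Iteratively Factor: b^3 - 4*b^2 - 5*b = (b - 5)*(b^2 + b) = b*(b - 5)*(b + 1)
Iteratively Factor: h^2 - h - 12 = (h - 4)*(h + 3)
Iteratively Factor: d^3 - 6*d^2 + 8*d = (d - 2)*(d^2 - 4*d) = (d - 4)*(d - 2)*(d)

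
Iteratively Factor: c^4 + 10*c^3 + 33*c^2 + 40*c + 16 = (c + 1)*(c^3 + 9*c^2 + 24*c + 16) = (c + 1)*(c + 4)*(c^2 + 5*c + 4) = (c + 1)*(c + 4)^2*(c + 1)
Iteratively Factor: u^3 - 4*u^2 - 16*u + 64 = (u + 4)*(u^2 - 8*u + 16) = (u - 4)*(u + 4)*(u - 4)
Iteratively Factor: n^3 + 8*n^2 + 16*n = (n + 4)*(n^2 + 4*n) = (n + 4)^2*(n)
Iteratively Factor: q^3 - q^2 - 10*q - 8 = (q - 4)*(q^2 + 3*q + 2) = (q - 4)*(q + 2)*(q + 1)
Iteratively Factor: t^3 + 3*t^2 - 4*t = (t - 1)*(t^2 + 4*t) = t*(t - 1)*(t + 4)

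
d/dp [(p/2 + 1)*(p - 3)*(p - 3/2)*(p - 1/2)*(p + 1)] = 5*p^4/2 - 4*p^3 - 75*p^2/8 + 8*p + 27/8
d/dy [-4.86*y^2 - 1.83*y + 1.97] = -9.72*y - 1.83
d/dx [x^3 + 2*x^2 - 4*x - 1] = 3*x^2 + 4*x - 4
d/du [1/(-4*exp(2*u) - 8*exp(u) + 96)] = (exp(u) + 1)*exp(u)/(2*(exp(2*u) + 2*exp(u) - 24)^2)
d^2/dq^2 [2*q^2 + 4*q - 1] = 4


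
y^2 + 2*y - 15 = (y - 3)*(y + 5)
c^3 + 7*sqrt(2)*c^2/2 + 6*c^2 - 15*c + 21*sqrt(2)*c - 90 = (c + 6)*(c - 3*sqrt(2)/2)*(c + 5*sqrt(2))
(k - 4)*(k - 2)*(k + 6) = k^3 - 28*k + 48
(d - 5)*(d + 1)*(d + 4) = d^3 - 21*d - 20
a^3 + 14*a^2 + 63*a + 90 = (a + 3)*(a + 5)*(a + 6)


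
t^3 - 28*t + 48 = (t - 4)*(t - 2)*(t + 6)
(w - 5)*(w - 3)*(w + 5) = w^3 - 3*w^2 - 25*w + 75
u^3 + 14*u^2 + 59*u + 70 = (u + 2)*(u + 5)*(u + 7)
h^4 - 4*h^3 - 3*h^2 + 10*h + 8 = (h - 4)*(h - 2)*(h + 1)^2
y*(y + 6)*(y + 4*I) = y^3 + 6*y^2 + 4*I*y^2 + 24*I*y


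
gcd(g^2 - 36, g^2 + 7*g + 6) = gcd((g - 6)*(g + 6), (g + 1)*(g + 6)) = g + 6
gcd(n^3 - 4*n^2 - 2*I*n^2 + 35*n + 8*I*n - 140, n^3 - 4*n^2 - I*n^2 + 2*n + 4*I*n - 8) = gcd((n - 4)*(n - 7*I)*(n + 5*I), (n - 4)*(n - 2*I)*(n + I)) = n - 4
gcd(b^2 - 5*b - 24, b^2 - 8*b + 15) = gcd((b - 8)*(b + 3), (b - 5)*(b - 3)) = 1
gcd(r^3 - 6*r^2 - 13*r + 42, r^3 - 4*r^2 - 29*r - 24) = r + 3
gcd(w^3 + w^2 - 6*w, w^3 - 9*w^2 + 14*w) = w^2 - 2*w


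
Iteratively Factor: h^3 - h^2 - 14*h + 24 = (h + 4)*(h^2 - 5*h + 6) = (h - 3)*(h + 4)*(h - 2)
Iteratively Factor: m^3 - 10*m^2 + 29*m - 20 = (m - 1)*(m^2 - 9*m + 20) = (m - 5)*(m - 1)*(m - 4)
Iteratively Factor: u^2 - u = (u - 1)*(u)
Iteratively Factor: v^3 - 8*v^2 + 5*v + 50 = (v + 2)*(v^2 - 10*v + 25) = (v - 5)*(v + 2)*(v - 5)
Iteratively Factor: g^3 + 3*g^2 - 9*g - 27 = (g + 3)*(g^2 - 9) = (g - 3)*(g + 3)*(g + 3)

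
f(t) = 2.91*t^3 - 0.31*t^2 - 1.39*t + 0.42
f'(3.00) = 75.32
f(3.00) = 72.03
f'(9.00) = 700.16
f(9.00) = 2084.19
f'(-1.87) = 30.30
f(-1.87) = -17.09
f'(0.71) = 2.57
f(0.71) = 0.32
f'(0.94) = 5.74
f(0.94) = 1.26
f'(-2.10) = 38.41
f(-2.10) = -24.98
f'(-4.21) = 155.95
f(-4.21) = -216.36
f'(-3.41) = 102.24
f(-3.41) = -113.83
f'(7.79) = 523.55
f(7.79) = 1346.42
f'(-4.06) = 145.03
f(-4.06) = -193.79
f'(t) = 8.73*t^2 - 0.62*t - 1.39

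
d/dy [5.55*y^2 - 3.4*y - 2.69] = 11.1*y - 3.4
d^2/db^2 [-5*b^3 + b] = -30*b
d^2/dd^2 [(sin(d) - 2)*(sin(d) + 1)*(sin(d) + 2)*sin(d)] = -16*sin(d)^4 - 9*sin(d)^3 + 28*sin(d)^2 + 10*sin(d) - 8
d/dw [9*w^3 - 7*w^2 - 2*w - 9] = 27*w^2 - 14*w - 2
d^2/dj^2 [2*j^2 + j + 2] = 4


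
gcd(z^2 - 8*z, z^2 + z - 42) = 1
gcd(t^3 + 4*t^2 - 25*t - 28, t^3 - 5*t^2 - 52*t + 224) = t^2 + 3*t - 28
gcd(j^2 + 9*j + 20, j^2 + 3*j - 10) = j + 5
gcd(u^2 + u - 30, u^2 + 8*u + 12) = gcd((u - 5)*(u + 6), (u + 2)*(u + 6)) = u + 6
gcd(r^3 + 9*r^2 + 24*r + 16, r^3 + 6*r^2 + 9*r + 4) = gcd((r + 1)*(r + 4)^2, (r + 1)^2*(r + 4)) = r^2 + 5*r + 4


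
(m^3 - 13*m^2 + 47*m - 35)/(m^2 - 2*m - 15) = (m^2 - 8*m + 7)/(m + 3)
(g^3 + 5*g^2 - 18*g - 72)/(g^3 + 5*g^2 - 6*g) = (g^2 - g - 12)/(g*(g - 1))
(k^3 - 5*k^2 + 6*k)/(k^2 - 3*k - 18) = k*(-k^2 + 5*k - 6)/(-k^2 + 3*k + 18)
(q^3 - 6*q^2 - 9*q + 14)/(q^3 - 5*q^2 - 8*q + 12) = (q - 7)/(q - 6)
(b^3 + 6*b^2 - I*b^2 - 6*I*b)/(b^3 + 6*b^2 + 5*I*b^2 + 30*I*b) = (b - I)/(b + 5*I)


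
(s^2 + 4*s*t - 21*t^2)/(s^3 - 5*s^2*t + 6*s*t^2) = (s + 7*t)/(s*(s - 2*t))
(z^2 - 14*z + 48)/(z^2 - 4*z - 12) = (z - 8)/(z + 2)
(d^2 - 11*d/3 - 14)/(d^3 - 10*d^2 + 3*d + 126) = (d + 7/3)/(d^2 - 4*d - 21)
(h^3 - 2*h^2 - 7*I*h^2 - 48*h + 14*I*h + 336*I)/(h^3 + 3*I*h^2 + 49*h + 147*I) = (h^2 - 2*h - 48)/(h^2 + 10*I*h - 21)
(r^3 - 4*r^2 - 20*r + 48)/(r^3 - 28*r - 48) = (r - 2)/(r + 2)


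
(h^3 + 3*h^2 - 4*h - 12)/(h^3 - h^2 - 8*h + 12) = (h + 2)/(h - 2)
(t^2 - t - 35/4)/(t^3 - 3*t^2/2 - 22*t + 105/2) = (t + 5/2)/(t^2 + 2*t - 15)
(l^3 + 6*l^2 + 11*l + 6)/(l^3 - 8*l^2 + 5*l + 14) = (l^2 + 5*l + 6)/(l^2 - 9*l + 14)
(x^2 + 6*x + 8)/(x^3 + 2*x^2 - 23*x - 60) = (x + 2)/(x^2 - 2*x - 15)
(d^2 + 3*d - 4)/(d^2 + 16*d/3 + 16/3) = 3*(d - 1)/(3*d + 4)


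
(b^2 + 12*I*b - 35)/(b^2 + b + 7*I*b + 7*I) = (b + 5*I)/(b + 1)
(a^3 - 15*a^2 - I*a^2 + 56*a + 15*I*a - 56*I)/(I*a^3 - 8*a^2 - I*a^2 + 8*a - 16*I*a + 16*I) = (-I*a^3 + a^2*(-1 + 15*I) + a*(15 - 56*I) - 56)/(a^3 + a^2*(-1 + 8*I) - 8*a*(2 + I) + 16)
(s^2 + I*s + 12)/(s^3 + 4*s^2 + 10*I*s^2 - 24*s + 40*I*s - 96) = (s - 3*I)/(s^2 + s*(4 + 6*I) + 24*I)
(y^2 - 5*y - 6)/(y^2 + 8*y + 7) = (y - 6)/(y + 7)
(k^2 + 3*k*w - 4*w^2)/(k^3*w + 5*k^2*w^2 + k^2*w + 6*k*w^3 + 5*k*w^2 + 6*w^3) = (k^2 + 3*k*w - 4*w^2)/(w*(k^3 + 5*k^2*w + k^2 + 6*k*w^2 + 5*k*w + 6*w^2))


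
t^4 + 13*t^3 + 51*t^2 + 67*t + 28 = (t + 1)^2*(t + 4)*(t + 7)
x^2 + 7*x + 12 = (x + 3)*(x + 4)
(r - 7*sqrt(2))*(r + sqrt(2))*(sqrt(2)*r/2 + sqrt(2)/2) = sqrt(2)*r^3/2 - 6*r^2 + sqrt(2)*r^2/2 - 7*sqrt(2)*r - 6*r - 7*sqrt(2)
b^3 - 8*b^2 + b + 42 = (b - 7)*(b - 3)*(b + 2)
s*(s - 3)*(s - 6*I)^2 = s^4 - 3*s^3 - 12*I*s^3 - 36*s^2 + 36*I*s^2 + 108*s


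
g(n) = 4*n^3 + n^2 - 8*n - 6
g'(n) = 12*n^2 + 2*n - 8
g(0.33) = -8.39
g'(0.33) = -6.03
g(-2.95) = -76.39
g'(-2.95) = 90.53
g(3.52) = 152.69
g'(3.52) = 147.72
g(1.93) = 11.04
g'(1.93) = 40.56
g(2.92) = 78.75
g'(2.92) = 100.16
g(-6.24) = -889.02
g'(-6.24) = 446.77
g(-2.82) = -65.19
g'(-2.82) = 81.79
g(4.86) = 437.90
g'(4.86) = 285.16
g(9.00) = 2919.00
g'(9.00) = 982.00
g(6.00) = 846.00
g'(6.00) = 436.00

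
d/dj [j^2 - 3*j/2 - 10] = 2*j - 3/2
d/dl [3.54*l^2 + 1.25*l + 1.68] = 7.08*l + 1.25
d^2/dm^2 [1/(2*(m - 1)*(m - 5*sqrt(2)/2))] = 2*(4*(m - 1)^2 + 2*(m - 1)*(2*m - 5*sqrt(2)) + (2*m - 5*sqrt(2))^2)/((m - 1)^3*(2*m - 5*sqrt(2))^3)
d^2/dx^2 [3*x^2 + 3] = 6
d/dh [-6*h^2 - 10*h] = -12*h - 10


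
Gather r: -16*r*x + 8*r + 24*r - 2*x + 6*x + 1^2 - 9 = r*(32 - 16*x) + 4*x - 8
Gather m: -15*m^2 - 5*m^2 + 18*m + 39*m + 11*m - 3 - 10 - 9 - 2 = -20*m^2 + 68*m - 24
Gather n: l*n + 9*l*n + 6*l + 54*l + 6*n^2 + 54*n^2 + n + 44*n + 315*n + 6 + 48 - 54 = 60*l + 60*n^2 + n*(10*l + 360)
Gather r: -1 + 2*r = 2*r - 1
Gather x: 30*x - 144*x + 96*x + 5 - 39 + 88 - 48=6 - 18*x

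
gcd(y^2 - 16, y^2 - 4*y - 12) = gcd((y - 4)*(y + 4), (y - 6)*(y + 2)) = 1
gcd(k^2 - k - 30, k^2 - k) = 1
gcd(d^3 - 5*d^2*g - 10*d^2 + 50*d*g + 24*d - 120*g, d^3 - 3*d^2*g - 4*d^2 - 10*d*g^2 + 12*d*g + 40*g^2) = d^2 - 5*d*g - 4*d + 20*g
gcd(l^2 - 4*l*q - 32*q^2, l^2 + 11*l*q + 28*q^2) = l + 4*q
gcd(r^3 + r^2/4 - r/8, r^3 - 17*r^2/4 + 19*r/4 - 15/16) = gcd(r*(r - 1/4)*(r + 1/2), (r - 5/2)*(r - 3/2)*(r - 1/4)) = r - 1/4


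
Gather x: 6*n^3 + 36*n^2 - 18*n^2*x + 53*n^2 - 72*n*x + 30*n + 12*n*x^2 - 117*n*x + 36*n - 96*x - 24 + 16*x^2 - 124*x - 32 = 6*n^3 + 89*n^2 + 66*n + x^2*(12*n + 16) + x*(-18*n^2 - 189*n - 220) - 56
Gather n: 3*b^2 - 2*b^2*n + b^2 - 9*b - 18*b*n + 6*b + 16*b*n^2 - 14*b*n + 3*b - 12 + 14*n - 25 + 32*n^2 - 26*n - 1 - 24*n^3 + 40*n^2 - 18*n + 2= 4*b^2 - 24*n^3 + n^2*(16*b + 72) + n*(-2*b^2 - 32*b - 30) - 36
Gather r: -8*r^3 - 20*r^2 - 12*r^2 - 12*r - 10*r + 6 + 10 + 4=-8*r^3 - 32*r^2 - 22*r + 20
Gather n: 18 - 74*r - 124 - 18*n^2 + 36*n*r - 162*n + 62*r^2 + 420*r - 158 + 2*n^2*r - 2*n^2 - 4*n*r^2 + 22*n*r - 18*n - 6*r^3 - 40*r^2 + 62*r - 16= n^2*(2*r - 20) + n*(-4*r^2 + 58*r - 180) - 6*r^3 + 22*r^2 + 408*r - 280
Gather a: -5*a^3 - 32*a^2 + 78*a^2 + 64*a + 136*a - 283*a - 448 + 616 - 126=-5*a^3 + 46*a^2 - 83*a + 42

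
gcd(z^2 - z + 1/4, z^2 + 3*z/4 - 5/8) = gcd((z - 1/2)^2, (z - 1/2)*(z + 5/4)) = z - 1/2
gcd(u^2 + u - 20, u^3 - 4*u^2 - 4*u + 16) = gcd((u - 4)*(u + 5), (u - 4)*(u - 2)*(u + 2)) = u - 4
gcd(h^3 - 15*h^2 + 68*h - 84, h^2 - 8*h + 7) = h - 7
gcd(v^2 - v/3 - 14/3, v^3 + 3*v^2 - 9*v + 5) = 1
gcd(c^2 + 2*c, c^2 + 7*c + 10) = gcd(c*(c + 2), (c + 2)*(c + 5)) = c + 2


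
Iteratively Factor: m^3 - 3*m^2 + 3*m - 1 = (m - 1)*(m^2 - 2*m + 1) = (m - 1)^2*(m - 1)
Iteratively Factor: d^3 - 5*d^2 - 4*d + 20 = (d - 5)*(d^2 - 4) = (d - 5)*(d + 2)*(d - 2)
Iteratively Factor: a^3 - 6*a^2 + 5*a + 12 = (a - 3)*(a^2 - 3*a - 4) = (a - 4)*(a - 3)*(a + 1)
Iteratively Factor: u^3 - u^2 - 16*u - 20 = (u + 2)*(u^2 - 3*u - 10) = (u + 2)^2*(u - 5)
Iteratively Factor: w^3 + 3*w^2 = (w + 3)*(w^2) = w*(w + 3)*(w)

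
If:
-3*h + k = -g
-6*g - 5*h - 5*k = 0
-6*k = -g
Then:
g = 0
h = 0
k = 0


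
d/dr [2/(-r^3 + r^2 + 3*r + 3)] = 2*(3*r^2 - 2*r - 3)/(-r^3 + r^2 + 3*r + 3)^2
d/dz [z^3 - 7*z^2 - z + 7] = 3*z^2 - 14*z - 1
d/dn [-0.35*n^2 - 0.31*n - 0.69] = -0.7*n - 0.31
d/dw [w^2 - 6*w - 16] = 2*w - 6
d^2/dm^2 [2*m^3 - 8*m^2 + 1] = 12*m - 16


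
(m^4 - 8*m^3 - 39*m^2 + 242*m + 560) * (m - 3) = m^5 - 11*m^4 - 15*m^3 + 359*m^2 - 166*m - 1680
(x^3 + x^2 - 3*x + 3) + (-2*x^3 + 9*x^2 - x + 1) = -x^3 + 10*x^2 - 4*x + 4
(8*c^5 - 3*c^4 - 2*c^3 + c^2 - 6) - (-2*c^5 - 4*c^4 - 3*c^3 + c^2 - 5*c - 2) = 10*c^5 + c^4 + c^3 + 5*c - 4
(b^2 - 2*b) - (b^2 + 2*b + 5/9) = -4*b - 5/9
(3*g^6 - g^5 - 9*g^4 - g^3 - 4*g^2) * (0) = 0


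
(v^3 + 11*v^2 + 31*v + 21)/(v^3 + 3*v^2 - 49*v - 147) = (v + 1)/(v - 7)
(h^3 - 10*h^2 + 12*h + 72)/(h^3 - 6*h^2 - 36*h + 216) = (h + 2)/(h + 6)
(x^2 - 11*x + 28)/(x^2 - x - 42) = (x - 4)/(x + 6)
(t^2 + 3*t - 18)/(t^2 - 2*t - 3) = (t + 6)/(t + 1)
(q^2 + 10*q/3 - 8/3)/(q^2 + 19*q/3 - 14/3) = (q + 4)/(q + 7)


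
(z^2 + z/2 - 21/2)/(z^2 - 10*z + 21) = (z + 7/2)/(z - 7)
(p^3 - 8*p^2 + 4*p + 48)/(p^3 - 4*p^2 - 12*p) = (p - 4)/p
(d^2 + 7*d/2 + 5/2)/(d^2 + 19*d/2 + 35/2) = (d + 1)/(d + 7)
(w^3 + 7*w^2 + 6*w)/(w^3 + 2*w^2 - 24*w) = (w + 1)/(w - 4)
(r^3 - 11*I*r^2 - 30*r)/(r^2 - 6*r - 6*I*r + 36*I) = r*(r - 5*I)/(r - 6)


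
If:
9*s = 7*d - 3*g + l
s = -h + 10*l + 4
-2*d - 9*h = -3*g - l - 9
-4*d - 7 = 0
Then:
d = -7/4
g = -3*s - 135/32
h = -s - 1/16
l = -13/32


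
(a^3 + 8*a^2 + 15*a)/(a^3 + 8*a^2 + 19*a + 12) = a*(a + 5)/(a^2 + 5*a + 4)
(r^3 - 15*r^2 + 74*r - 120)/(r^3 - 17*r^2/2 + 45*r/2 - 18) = 2*(r^2 - 11*r + 30)/(2*r^2 - 9*r + 9)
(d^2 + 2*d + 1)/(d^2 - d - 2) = (d + 1)/(d - 2)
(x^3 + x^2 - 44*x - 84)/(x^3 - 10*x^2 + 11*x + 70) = (x + 6)/(x - 5)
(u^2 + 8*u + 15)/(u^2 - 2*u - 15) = (u + 5)/(u - 5)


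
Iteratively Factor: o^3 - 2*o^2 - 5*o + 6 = (o - 1)*(o^2 - o - 6) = (o - 3)*(o - 1)*(o + 2)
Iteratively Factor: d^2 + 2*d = (d + 2)*(d)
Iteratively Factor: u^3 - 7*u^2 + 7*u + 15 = (u + 1)*(u^2 - 8*u + 15) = (u - 5)*(u + 1)*(u - 3)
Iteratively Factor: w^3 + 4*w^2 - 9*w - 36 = (w - 3)*(w^2 + 7*w + 12) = (w - 3)*(w + 3)*(w + 4)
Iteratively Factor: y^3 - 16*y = (y - 4)*(y^2 + 4*y) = y*(y - 4)*(y + 4)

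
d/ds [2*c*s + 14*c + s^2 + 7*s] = 2*c + 2*s + 7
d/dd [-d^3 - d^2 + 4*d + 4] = -3*d^2 - 2*d + 4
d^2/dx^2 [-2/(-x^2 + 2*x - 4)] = 4*(-x^2 + 2*x + 4*(x - 1)^2 - 4)/(x^2 - 2*x + 4)^3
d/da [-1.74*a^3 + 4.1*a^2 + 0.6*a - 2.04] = -5.22*a^2 + 8.2*a + 0.6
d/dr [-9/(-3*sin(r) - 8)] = -27*cos(r)/(3*sin(r) + 8)^2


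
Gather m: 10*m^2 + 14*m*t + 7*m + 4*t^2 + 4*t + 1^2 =10*m^2 + m*(14*t + 7) + 4*t^2 + 4*t + 1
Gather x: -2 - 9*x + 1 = -9*x - 1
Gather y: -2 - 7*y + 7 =5 - 7*y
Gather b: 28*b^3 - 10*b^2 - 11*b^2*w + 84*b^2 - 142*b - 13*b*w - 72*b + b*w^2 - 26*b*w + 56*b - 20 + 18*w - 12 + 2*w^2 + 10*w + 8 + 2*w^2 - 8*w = 28*b^3 + b^2*(74 - 11*w) + b*(w^2 - 39*w - 158) + 4*w^2 + 20*w - 24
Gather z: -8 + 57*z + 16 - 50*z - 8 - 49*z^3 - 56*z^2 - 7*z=-49*z^3 - 56*z^2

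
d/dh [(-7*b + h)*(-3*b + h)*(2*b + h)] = b^2 - 16*b*h + 3*h^2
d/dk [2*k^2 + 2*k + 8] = 4*k + 2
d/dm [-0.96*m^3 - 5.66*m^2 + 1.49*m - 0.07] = -2.88*m^2 - 11.32*m + 1.49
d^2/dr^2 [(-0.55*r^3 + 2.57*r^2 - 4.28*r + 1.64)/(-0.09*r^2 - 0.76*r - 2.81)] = (6.93889390390723e-18*r^5 + 1.11022302462516e-16*r^4 + 0.778082*r^3 + 10.867494*r^2 + 18.889602*r - 59.931706)/(0.000729*r^6 + 0.018468*r^5 + 0.224235*r^4 + 1.5922*r^3 + 7.001115*r^2 + 18.003108*r + 22.188041)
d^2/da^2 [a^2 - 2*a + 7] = 2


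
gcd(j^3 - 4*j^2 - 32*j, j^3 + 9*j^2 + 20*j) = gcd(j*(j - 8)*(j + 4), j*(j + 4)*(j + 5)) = j^2 + 4*j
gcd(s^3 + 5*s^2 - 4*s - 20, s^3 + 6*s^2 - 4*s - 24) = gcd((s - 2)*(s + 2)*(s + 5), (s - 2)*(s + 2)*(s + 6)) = s^2 - 4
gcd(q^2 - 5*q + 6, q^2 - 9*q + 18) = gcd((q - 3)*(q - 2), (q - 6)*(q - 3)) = q - 3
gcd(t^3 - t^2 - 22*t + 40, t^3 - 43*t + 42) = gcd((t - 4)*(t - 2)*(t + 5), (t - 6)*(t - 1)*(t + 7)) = 1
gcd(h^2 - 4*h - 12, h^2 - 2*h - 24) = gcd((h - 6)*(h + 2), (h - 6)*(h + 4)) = h - 6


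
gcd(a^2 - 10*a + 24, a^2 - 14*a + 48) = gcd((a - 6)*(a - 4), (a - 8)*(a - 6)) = a - 6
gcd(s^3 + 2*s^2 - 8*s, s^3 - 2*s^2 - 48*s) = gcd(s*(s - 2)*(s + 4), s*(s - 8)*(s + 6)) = s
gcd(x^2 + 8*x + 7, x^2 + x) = x + 1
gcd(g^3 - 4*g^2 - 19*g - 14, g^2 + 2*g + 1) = g + 1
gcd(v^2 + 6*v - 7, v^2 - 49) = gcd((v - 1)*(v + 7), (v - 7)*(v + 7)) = v + 7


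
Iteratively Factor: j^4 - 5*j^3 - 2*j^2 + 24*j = (j - 3)*(j^3 - 2*j^2 - 8*j) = (j - 3)*(j + 2)*(j^2 - 4*j) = j*(j - 3)*(j + 2)*(j - 4)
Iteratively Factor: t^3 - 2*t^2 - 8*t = (t + 2)*(t^2 - 4*t) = (t - 4)*(t + 2)*(t)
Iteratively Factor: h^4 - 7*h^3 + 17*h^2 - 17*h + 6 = (h - 1)*(h^3 - 6*h^2 + 11*h - 6) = (h - 1)^2*(h^2 - 5*h + 6) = (h - 3)*(h - 1)^2*(h - 2)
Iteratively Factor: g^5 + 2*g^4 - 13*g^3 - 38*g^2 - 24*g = (g)*(g^4 + 2*g^3 - 13*g^2 - 38*g - 24) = g*(g - 4)*(g^3 + 6*g^2 + 11*g + 6) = g*(g - 4)*(g + 3)*(g^2 + 3*g + 2) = g*(g - 4)*(g + 1)*(g + 3)*(g + 2)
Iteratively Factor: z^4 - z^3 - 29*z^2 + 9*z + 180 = (z - 3)*(z^3 + 2*z^2 - 23*z - 60) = (z - 3)*(z + 4)*(z^2 - 2*z - 15) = (z - 3)*(z + 3)*(z + 4)*(z - 5)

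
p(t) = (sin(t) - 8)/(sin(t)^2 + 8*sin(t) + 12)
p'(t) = (-2*sin(t)*cos(t) - 8*cos(t))*(sin(t) - 8)/(sin(t)^2 + 8*sin(t) + 12)^2 + cos(t)/(sin(t)^2 + 8*sin(t) + 12)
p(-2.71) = -0.95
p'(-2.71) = -0.81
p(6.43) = -0.60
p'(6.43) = 0.45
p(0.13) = -0.60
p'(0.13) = 0.45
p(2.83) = -0.53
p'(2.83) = -0.36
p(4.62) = -1.79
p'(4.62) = -0.22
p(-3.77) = -0.43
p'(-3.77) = -0.24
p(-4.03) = -0.38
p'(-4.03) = -0.16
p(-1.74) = -1.77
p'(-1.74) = -0.39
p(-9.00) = -0.95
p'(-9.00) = -0.80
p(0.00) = -0.67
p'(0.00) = 0.53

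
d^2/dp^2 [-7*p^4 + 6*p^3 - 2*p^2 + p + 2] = -84*p^2 + 36*p - 4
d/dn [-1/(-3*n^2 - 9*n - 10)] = 3*(-2*n - 3)/(3*n^2 + 9*n + 10)^2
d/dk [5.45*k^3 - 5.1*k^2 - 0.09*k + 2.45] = 16.35*k^2 - 10.2*k - 0.09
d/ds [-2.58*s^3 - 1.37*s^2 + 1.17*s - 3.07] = -7.74*s^2 - 2.74*s + 1.17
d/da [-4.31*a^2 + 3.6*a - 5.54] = 3.6 - 8.62*a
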